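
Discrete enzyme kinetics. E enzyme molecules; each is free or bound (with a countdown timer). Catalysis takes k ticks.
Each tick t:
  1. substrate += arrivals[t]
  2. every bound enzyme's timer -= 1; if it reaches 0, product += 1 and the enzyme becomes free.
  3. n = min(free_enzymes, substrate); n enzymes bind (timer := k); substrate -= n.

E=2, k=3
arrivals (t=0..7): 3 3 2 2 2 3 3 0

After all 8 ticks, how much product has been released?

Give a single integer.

Answer: 4

Derivation:
t=0: arr=3 -> substrate=1 bound=2 product=0
t=1: arr=3 -> substrate=4 bound=2 product=0
t=2: arr=2 -> substrate=6 bound=2 product=0
t=3: arr=2 -> substrate=6 bound=2 product=2
t=4: arr=2 -> substrate=8 bound=2 product=2
t=5: arr=3 -> substrate=11 bound=2 product=2
t=6: arr=3 -> substrate=12 bound=2 product=4
t=7: arr=0 -> substrate=12 bound=2 product=4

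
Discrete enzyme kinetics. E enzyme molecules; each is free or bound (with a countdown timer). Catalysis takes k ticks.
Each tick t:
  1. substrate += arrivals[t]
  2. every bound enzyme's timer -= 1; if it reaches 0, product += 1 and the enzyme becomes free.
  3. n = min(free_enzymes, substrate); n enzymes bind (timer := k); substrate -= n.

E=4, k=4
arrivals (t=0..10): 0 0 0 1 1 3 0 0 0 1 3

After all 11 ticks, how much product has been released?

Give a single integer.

Answer: 4

Derivation:
t=0: arr=0 -> substrate=0 bound=0 product=0
t=1: arr=0 -> substrate=0 bound=0 product=0
t=2: arr=0 -> substrate=0 bound=0 product=0
t=3: arr=1 -> substrate=0 bound=1 product=0
t=4: arr=1 -> substrate=0 bound=2 product=0
t=5: arr=3 -> substrate=1 bound=4 product=0
t=6: arr=0 -> substrate=1 bound=4 product=0
t=7: arr=0 -> substrate=0 bound=4 product=1
t=8: arr=0 -> substrate=0 bound=3 product=2
t=9: arr=1 -> substrate=0 bound=2 product=4
t=10: arr=3 -> substrate=1 bound=4 product=4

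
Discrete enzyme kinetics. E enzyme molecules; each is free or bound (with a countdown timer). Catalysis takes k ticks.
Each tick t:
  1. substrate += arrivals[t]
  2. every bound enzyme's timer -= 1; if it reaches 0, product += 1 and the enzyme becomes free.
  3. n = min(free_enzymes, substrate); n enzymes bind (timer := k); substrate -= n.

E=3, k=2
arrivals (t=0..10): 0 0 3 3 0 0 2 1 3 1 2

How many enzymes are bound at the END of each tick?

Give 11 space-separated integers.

t=0: arr=0 -> substrate=0 bound=0 product=0
t=1: arr=0 -> substrate=0 bound=0 product=0
t=2: arr=3 -> substrate=0 bound=3 product=0
t=3: arr=3 -> substrate=3 bound=3 product=0
t=4: arr=0 -> substrate=0 bound=3 product=3
t=5: arr=0 -> substrate=0 bound=3 product=3
t=6: arr=2 -> substrate=0 bound=2 product=6
t=7: arr=1 -> substrate=0 bound=3 product=6
t=8: arr=3 -> substrate=1 bound=3 product=8
t=9: arr=1 -> substrate=1 bound=3 product=9
t=10: arr=2 -> substrate=1 bound=3 product=11

Answer: 0 0 3 3 3 3 2 3 3 3 3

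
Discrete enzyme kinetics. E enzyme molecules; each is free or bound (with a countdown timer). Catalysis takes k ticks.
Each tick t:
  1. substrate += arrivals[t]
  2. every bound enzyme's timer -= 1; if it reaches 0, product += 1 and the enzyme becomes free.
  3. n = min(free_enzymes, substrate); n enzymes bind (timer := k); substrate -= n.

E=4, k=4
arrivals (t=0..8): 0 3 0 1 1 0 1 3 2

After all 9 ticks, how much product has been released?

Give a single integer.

Answer: 4

Derivation:
t=0: arr=0 -> substrate=0 bound=0 product=0
t=1: arr=3 -> substrate=0 bound=3 product=0
t=2: arr=0 -> substrate=0 bound=3 product=0
t=3: arr=1 -> substrate=0 bound=4 product=0
t=4: arr=1 -> substrate=1 bound=4 product=0
t=5: arr=0 -> substrate=0 bound=2 product=3
t=6: arr=1 -> substrate=0 bound=3 product=3
t=7: arr=3 -> substrate=1 bound=4 product=4
t=8: arr=2 -> substrate=3 bound=4 product=4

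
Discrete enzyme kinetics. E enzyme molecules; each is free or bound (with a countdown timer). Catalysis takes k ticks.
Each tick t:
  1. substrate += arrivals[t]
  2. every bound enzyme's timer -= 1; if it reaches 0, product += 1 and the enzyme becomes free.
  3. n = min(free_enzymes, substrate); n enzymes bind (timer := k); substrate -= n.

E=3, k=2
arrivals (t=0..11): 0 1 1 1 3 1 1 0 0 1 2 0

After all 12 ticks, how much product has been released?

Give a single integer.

Answer: 9

Derivation:
t=0: arr=0 -> substrate=0 bound=0 product=0
t=1: arr=1 -> substrate=0 bound=1 product=0
t=2: arr=1 -> substrate=0 bound=2 product=0
t=3: arr=1 -> substrate=0 bound=2 product=1
t=4: arr=3 -> substrate=1 bound=3 product=2
t=5: arr=1 -> substrate=1 bound=3 product=3
t=6: arr=1 -> substrate=0 bound=3 product=5
t=7: arr=0 -> substrate=0 bound=2 product=6
t=8: arr=0 -> substrate=0 bound=0 product=8
t=9: arr=1 -> substrate=0 bound=1 product=8
t=10: arr=2 -> substrate=0 bound=3 product=8
t=11: arr=0 -> substrate=0 bound=2 product=9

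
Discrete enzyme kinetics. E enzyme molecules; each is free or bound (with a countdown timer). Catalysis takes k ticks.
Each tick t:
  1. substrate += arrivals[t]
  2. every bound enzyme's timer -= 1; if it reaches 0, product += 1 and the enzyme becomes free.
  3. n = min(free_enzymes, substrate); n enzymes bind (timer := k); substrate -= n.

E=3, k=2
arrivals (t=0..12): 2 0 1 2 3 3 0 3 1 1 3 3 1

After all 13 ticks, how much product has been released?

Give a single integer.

Answer: 15

Derivation:
t=0: arr=2 -> substrate=0 bound=2 product=0
t=1: arr=0 -> substrate=0 bound=2 product=0
t=2: arr=1 -> substrate=0 bound=1 product=2
t=3: arr=2 -> substrate=0 bound=3 product=2
t=4: arr=3 -> substrate=2 bound=3 product=3
t=5: arr=3 -> substrate=3 bound=3 product=5
t=6: arr=0 -> substrate=2 bound=3 product=6
t=7: arr=3 -> substrate=3 bound=3 product=8
t=8: arr=1 -> substrate=3 bound=3 product=9
t=9: arr=1 -> substrate=2 bound=3 product=11
t=10: arr=3 -> substrate=4 bound=3 product=12
t=11: arr=3 -> substrate=5 bound=3 product=14
t=12: arr=1 -> substrate=5 bound=3 product=15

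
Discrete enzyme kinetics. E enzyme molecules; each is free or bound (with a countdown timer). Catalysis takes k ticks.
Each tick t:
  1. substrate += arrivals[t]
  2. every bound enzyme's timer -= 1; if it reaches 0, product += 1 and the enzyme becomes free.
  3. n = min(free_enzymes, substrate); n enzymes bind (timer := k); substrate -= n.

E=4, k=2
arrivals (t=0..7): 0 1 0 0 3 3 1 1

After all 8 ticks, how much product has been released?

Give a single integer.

Answer: 5

Derivation:
t=0: arr=0 -> substrate=0 bound=0 product=0
t=1: arr=1 -> substrate=0 bound=1 product=0
t=2: arr=0 -> substrate=0 bound=1 product=0
t=3: arr=0 -> substrate=0 bound=0 product=1
t=4: arr=3 -> substrate=0 bound=3 product=1
t=5: arr=3 -> substrate=2 bound=4 product=1
t=6: arr=1 -> substrate=0 bound=4 product=4
t=7: arr=1 -> substrate=0 bound=4 product=5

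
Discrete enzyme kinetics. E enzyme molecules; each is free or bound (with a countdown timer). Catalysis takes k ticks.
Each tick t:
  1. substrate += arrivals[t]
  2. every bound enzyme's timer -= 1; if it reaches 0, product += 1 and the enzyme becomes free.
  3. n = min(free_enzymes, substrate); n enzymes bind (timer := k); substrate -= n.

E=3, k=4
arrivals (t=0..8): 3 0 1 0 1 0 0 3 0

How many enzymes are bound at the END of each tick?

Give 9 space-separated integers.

Answer: 3 3 3 3 2 2 2 3 3

Derivation:
t=0: arr=3 -> substrate=0 bound=3 product=0
t=1: arr=0 -> substrate=0 bound=3 product=0
t=2: arr=1 -> substrate=1 bound=3 product=0
t=3: arr=0 -> substrate=1 bound=3 product=0
t=4: arr=1 -> substrate=0 bound=2 product=3
t=5: arr=0 -> substrate=0 bound=2 product=3
t=6: arr=0 -> substrate=0 bound=2 product=3
t=7: arr=3 -> substrate=2 bound=3 product=3
t=8: arr=0 -> substrate=0 bound=3 product=5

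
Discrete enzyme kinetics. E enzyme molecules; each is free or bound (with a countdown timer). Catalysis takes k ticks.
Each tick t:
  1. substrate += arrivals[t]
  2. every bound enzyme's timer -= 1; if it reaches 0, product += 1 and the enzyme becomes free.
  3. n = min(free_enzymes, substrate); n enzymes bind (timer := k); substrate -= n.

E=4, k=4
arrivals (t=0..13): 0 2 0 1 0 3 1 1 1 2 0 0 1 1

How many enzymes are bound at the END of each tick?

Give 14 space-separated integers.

t=0: arr=0 -> substrate=0 bound=0 product=0
t=1: arr=2 -> substrate=0 bound=2 product=0
t=2: arr=0 -> substrate=0 bound=2 product=0
t=3: arr=1 -> substrate=0 bound=3 product=0
t=4: arr=0 -> substrate=0 bound=3 product=0
t=5: arr=3 -> substrate=0 bound=4 product=2
t=6: arr=1 -> substrate=1 bound=4 product=2
t=7: arr=1 -> substrate=1 bound=4 product=3
t=8: arr=1 -> substrate=2 bound=4 product=3
t=9: arr=2 -> substrate=1 bound=4 product=6
t=10: arr=0 -> substrate=1 bound=4 product=6
t=11: arr=0 -> substrate=0 bound=4 product=7
t=12: arr=1 -> substrate=1 bound=4 product=7
t=13: arr=1 -> substrate=0 bound=3 product=10

Answer: 0 2 2 3 3 4 4 4 4 4 4 4 4 3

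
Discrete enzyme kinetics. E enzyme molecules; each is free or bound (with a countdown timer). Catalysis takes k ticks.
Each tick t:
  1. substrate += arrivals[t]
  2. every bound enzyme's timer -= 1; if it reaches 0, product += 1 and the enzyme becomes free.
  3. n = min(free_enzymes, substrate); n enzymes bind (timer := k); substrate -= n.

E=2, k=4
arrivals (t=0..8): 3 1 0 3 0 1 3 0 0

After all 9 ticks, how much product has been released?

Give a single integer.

Answer: 4

Derivation:
t=0: arr=3 -> substrate=1 bound=2 product=0
t=1: arr=1 -> substrate=2 bound=2 product=0
t=2: arr=0 -> substrate=2 bound=2 product=0
t=3: arr=3 -> substrate=5 bound=2 product=0
t=4: arr=0 -> substrate=3 bound=2 product=2
t=5: arr=1 -> substrate=4 bound=2 product=2
t=6: arr=3 -> substrate=7 bound=2 product=2
t=7: arr=0 -> substrate=7 bound=2 product=2
t=8: arr=0 -> substrate=5 bound=2 product=4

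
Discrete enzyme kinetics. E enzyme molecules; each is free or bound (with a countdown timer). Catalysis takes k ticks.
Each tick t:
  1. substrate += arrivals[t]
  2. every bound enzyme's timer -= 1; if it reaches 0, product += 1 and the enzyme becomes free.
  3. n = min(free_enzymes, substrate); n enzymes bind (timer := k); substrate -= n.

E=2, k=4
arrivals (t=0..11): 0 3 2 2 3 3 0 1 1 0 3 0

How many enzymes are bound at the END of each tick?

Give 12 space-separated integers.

t=0: arr=0 -> substrate=0 bound=0 product=0
t=1: arr=3 -> substrate=1 bound=2 product=0
t=2: arr=2 -> substrate=3 bound=2 product=0
t=3: arr=2 -> substrate=5 bound=2 product=0
t=4: arr=3 -> substrate=8 bound=2 product=0
t=5: arr=3 -> substrate=9 bound=2 product=2
t=6: arr=0 -> substrate=9 bound=2 product=2
t=7: arr=1 -> substrate=10 bound=2 product=2
t=8: arr=1 -> substrate=11 bound=2 product=2
t=9: arr=0 -> substrate=9 bound=2 product=4
t=10: arr=3 -> substrate=12 bound=2 product=4
t=11: arr=0 -> substrate=12 bound=2 product=4

Answer: 0 2 2 2 2 2 2 2 2 2 2 2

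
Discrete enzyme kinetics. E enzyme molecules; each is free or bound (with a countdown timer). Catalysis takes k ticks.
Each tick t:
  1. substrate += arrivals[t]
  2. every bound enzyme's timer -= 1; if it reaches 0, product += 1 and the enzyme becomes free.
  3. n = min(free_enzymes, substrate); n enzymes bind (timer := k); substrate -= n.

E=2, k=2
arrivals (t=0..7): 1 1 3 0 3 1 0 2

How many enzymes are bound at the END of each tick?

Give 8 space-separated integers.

Answer: 1 2 2 2 2 2 2 2

Derivation:
t=0: arr=1 -> substrate=0 bound=1 product=0
t=1: arr=1 -> substrate=0 bound=2 product=0
t=2: arr=3 -> substrate=2 bound=2 product=1
t=3: arr=0 -> substrate=1 bound=2 product=2
t=4: arr=3 -> substrate=3 bound=2 product=3
t=5: arr=1 -> substrate=3 bound=2 product=4
t=6: arr=0 -> substrate=2 bound=2 product=5
t=7: arr=2 -> substrate=3 bound=2 product=6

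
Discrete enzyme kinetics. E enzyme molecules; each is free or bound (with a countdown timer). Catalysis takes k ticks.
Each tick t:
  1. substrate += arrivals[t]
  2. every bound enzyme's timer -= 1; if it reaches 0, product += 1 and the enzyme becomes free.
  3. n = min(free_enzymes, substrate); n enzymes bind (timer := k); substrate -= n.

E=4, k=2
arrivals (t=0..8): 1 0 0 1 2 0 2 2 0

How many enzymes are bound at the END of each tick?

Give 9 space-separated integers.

Answer: 1 1 0 1 3 2 2 4 2

Derivation:
t=0: arr=1 -> substrate=0 bound=1 product=0
t=1: arr=0 -> substrate=0 bound=1 product=0
t=2: arr=0 -> substrate=0 bound=0 product=1
t=3: arr=1 -> substrate=0 bound=1 product=1
t=4: arr=2 -> substrate=0 bound=3 product=1
t=5: arr=0 -> substrate=0 bound=2 product=2
t=6: arr=2 -> substrate=0 bound=2 product=4
t=7: arr=2 -> substrate=0 bound=4 product=4
t=8: arr=0 -> substrate=0 bound=2 product=6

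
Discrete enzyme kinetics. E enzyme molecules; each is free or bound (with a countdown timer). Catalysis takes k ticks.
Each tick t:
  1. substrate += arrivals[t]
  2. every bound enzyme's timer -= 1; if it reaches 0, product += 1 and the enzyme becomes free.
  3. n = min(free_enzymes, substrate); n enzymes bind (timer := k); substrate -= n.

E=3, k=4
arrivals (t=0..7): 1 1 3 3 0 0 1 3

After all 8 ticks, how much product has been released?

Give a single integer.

Answer: 3

Derivation:
t=0: arr=1 -> substrate=0 bound=1 product=0
t=1: arr=1 -> substrate=0 bound=2 product=0
t=2: arr=3 -> substrate=2 bound=3 product=0
t=3: arr=3 -> substrate=5 bound=3 product=0
t=4: arr=0 -> substrate=4 bound=3 product=1
t=5: arr=0 -> substrate=3 bound=3 product=2
t=6: arr=1 -> substrate=3 bound=3 product=3
t=7: arr=3 -> substrate=6 bound=3 product=3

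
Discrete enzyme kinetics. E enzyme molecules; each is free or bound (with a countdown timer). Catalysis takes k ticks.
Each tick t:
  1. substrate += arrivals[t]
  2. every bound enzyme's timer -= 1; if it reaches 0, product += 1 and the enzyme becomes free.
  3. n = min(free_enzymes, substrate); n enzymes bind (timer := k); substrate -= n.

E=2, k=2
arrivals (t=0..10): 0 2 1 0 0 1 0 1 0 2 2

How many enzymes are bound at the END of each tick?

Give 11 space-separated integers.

t=0: arr=0 -> substrate=0 bound=0 product=0
t=1: arr=2 -> substrate=0 bound=2 product=0
t=2: arr=1 -> substrate=1 bound=2 product=0
t=3: arr=0 -> substrate=0 bound=1 product=2
t=4: arr=0 -> substrate=0 bound=1 product=2
t=5: arr=1 -> substrate=0 bound=1 product=3
t=6: arr=0 -> substrate=0 bound=1 product=3
t=7: arr=1 -> substrate=0 bound=1 product=4
t=8: arr=0 -> substrate=0 bound=1 product=4
t=9: arr=2 -> substrate=0 bound=2 product=5
t=10: arr=2 -> substrate=2 bound=2 product=5

Answer: 0 2 2 1 1 1 1 1 1 2 2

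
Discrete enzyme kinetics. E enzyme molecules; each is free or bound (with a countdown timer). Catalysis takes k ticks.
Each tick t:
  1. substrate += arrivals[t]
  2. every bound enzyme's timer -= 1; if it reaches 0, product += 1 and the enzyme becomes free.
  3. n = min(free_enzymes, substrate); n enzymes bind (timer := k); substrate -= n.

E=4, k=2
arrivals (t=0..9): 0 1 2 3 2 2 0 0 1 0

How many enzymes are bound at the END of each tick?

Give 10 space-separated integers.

Answer: 0 1 3 4 4 4 3 1 1 1

Derivation:
t=0: arr=0 -> substrate=0 bound=0 product=0
t=1: arr=1 -> substrate=0 bound=1 product=0
t=2: arr=2 -> substrate=0 bound=3 product=0
t=3: arr=3 -> substrate=1 bound=4 product=1
t=4: arr=2 -> substrate=1 bound=4 product=3
t=5: arr=2 -> substrate=1 bound=4 product=5
t=6: arr=0 -> substrate=0 bound=3 product=7
t=7: arr=0 -> substrate=0 bound=1 product=9
t=8: arr=1 -> substrate=0 bound=1 product=10
t=9: arr=0 -> substrate=0 bound=1 product=10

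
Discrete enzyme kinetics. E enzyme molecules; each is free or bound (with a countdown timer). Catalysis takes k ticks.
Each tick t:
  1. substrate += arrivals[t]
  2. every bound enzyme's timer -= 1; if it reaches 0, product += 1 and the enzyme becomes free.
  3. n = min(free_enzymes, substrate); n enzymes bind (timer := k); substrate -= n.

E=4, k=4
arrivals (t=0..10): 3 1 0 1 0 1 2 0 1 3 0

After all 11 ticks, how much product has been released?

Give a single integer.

Answer: 8

Derivation:
t=0: arr=3 -> substrate=0 bound=3 product=0
t=1: arr=1 -> substrate=0 bound=4 product=0
t=2: arr=0 -> substrate=0 bound=4 product=0
t=3: arr=1 -> substrate=1 bound=4 product=0
t=4: arr=0 -> substrate=0 bound=2 product=3
t=5: arr=1 -> substrate=0 bound=2 product=4
t=6: arr=2 -> substrate=0 bound=4 product=4
t=7: arr=0 -> substrate=0 bound=4 product=4
t=8: arr=1 -> substrate=0 bound=4 product=5
t=9: arr=3 -> substrate=2 bound=4 product=6
t=10: arr=0 -> substrate=0 bound=4 product=8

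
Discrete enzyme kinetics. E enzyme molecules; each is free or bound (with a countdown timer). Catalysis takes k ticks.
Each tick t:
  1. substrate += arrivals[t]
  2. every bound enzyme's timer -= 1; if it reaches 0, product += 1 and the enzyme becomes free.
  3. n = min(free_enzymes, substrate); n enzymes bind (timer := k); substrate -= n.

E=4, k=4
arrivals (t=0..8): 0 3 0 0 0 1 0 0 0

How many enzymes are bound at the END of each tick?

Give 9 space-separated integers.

Answer: 0 3 3 3 3 1 1 1 1

Derivation:
t=0: arr=0 -> substrate=0 bound=0 product=0
t=1: arr=3 -> substrate=0 bound=3 product=0
t=2: arr=0 -> substrate=0 bound=3 product=0
t=3: arr=0 -> substrate=0 bound=3 product=0
t=4: arr=0 -> substrate=0 bound=3 product=0
t=5: arr=1 -> substrate=0 bound=1 product=3
t=6: arr=0 -> substrate=0 bound=1 product=3
t=7: arr=0 -> substrate=0 bound=1 product=3
t=8: arr=0 -> substrate=0 bound=1 product=3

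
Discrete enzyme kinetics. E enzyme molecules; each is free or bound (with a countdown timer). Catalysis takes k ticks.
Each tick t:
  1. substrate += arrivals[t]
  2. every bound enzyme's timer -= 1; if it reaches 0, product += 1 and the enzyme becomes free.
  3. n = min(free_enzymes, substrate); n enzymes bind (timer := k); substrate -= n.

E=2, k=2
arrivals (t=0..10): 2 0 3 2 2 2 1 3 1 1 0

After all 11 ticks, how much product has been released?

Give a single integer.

t=0: arr=2 -> substrate=0 bound=2 product=0
t=1: arr=0 -> substrate=0 bound=2 product=0
t=2: arr=3 -> substrate=1 bound=2 product=2
t=3: arr=2 -> substrate=3 bound=2 product=2
t=4: arr=2 -> substrate=3 bound=2 product=4
t=5: arr=2 -> substrate=5 bound=2 product=4
t=6: arr=1 -> substrate=4 bound=2 product=6
t=7: arr=3 -> substrate=7 bound=2 product=6
t=8: arr=1 -> substrate=6 bound=2 product=8
t=9: arr=1 -> substrate=7 bound=2 product=8
t=10: arr=0 -> substrate=5 bound=2 product=10

Answer: 10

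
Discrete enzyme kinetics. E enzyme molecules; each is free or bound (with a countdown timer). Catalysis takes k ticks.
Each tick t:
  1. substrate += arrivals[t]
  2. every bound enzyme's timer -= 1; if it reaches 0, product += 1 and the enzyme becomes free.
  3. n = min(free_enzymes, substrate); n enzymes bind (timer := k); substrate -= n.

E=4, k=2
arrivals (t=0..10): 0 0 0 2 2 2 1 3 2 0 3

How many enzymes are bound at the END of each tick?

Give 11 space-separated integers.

Answer: 0 0 0 2 4 4 3 4 4 2 4

Derivation:
t=0: arr=0 -> substrate=0 bound=0 product=0
t=1: arr=0 -> substrate=0 bound=0 product=0
t=2: arr=0 -> substrate=0 bound=0 product=0
t=3: arr=2 -> substrate=0 bound=2 product=0
t=4: arr=2 -> substrate=0 bound=4 product=0
t=5: arr=2 -> substrate=0 bound=4 product=2
t=6: arr=1 -> substrate=0 bound=3 product=4
t=7: arr=3 -> substrate=0 bound=4 product=6
t=8: arr=2 -> substrate=1 bound=4 product=7
t=9: arr=0 -> substrate=0 bound=2 product=10
t=10: arr=3 -> substrate=0 bound=4 product=11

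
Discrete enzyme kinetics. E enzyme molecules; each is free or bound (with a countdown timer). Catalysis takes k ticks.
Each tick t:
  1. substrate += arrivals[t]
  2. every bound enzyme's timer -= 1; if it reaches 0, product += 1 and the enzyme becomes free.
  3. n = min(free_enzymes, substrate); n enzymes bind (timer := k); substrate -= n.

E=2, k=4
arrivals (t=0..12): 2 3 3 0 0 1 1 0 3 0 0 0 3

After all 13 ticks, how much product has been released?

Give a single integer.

Answer: 6

Derivation:
t=0: arr=2 -> substrate=0 bound=2 product=0
t=1: arr=3 -> substrate=3 bound=2 product=0
t=2: arr=3 -> substrate=6 bound=2 product=0
t=3: arr=0 -> substrate=6 bound=2 product=0
t=4: arr=0 -> substrate=4 bound=2 product=2
t=5: arr=1 -> substrate=5 bound=2 product=2
t=6: arr=1 -> substrate=6 bound=2 product=2
t=7: arr=0 -> substrate=6 bound=2 product=2
t=8: arr=3 -> substrate=7 bound=2 product=4
t=9: arr=0 -> substrate=7 bound=2 product=4
t=10: arr=0 -> substrate=7 bound=2 product=4
t=11: arr=0 -> substrate=7 bound=2 product=4
t=12: arr=3 -> substrate=8 bound=2 product=6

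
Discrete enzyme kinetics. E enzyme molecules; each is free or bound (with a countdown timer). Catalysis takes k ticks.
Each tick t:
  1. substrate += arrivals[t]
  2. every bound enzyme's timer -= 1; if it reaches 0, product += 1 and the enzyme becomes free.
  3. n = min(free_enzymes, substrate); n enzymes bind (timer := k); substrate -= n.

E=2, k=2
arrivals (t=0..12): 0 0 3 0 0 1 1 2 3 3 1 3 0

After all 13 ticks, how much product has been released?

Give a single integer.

t=0: arr=0 -> substrate=0 bound=0 product=0
t=1: arr=0 -> substrate=0 bound=0 product=0
t=2: arr=3 -> substrate=1 bound=2 product=0
t=3: arr=0 -> substrate=1 bound=2 product=0
t=4: arr=0 -> substrate=0 bound=1 product=2
t=5: arr=1 -> substrate=0 bound=2 product=2
t=6: arr=1 -> substrate=0 bound=2 product=3
t=7: arr=2 -> substrate=1 bound=2 product=4
t=8: arr=3 -> substrate=3 bound=2 product=5
t=9: arr=3 -> substrate=5 bound=2 product=6
t=10: arr=1 -> substrate=5 bound=2 product=7
t=11: arr=3 -> substrate=7 bound=2 product=8
t=12: arr=0 -> substrate=6 bound=2 product=9

Answer: 9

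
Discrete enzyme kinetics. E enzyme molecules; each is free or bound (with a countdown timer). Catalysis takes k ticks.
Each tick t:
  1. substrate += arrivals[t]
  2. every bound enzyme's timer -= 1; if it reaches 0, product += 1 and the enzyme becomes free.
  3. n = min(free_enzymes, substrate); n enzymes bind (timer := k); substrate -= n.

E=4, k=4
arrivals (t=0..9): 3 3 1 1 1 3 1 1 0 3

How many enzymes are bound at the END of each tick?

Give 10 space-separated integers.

t=0: arr=3 -> substrate=0 bound=3 product=0
t=1: arr=3 -> substrate=2 bound=4 product=0
t=2: arr=1 -> substrate=3 bound=4 product=0
t=3: arr=1 -> substrate=4 bound=4 product=0
t=4: arr=1 -> substrate=2 bound=4 product=3
t=5: arr=3 -> substrate=4 bound=4 product=4
t=6: arr=1 -> substrate=5 bound=4 product=4
t=7: arr=1 -> substrate=6 bound=4 product=4
t=8: arr=0 -> substrate=3 bound=4 product=7
t=9: arr=3 -> substrate=5 bound=4 product=8

Answer: 3 4 4 4 4 4 4 4 4 4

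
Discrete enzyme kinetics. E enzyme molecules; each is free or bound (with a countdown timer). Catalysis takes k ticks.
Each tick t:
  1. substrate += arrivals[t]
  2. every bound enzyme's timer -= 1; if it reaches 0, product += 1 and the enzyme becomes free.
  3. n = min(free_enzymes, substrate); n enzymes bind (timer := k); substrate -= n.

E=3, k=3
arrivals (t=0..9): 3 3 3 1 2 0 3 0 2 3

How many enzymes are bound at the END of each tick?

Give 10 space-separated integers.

Answer: 3 3 3 3 3 3 3 3 3 3

Derivation:
t=0: arr=3 -> substrate=0 bound=3 product=0
t=1: arr=3 -> substrate=3 bound=3 product=0
t=2: arr=3 -> substrate=6 bound=3 product=0
t=3: arr=1 -> substrate=4 bound=3 product=3
t=4: arr=2 -> substrate=6 bound=3 product=3
t=5: arr=0 -> substrate=6 bound=3 product=3
t=6: arr=3 -> substrate=6 bound=3 product=6
t=7: arr=0 -> substrate=6 bound=3 product=6
t=8: arr=2 -> substrate=8 bound=3 product=6
t=9: arr=3 -> substrate=8 bound=3 product=9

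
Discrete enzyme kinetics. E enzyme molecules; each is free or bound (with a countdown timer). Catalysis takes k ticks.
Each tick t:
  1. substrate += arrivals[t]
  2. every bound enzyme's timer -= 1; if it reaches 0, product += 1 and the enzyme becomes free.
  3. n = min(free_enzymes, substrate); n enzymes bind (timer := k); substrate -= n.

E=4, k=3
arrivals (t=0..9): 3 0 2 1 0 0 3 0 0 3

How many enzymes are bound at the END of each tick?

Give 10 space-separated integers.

t=0: arr=3 -> substrate=0 bound=3 product=0
t=1: arr=0 -> substrate=0 bound=3 product=0
t=2: arr=2 -> substrate=1 bound=4 product=0
t=3: arr=1 -> substrate=0 bound=3 product=3
t=4: arr=0 -> substrate=0 bound=3 product=3
t=5: arr=0 -> substrate=0 bound=2 product=4
t=6: arr=3 -> substrate=0 bound=3 product=6
t=7: arr=0 -> substrate=0 bound=3 product=6
t=8: arr=0 -> substrate=0 bound=3 product=6
t=9: arr=3 -> substrate=0 bound=3 product=9

Answer: 3 3 4 3 3 2 3 3 3 3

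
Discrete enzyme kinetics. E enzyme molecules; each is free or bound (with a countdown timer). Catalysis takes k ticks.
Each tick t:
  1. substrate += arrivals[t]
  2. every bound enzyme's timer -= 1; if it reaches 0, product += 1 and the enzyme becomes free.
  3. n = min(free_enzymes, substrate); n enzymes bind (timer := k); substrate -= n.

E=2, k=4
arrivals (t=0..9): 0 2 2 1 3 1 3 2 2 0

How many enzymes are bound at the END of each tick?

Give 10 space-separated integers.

t=0: arr=0 -> substrate=0 bound=0 product=0
t=1: arr=2 -> substrate=0 bound=2 product=0
t=2: arr=2 -> substrate=2 bound=2 product=0
t=3: arr=1 -> substrate=3 bound=2 product=0
t=4: arr=3 -> substrate=6 bound=2 product=0
t=5: arr=1 -> substrate=5 bound=2 product=2
t=6: arr=3 -> substrate=8 bound=2 product=2
t=7: arr=2 -> substrate=10 bound=2 product=2
t=8: arr=2 -> substrate=12 bound=2 product=2
t=9: arr=0 -> substrate=10 bound=2 product=4

Answer: 0 2 2 2 2 2 2 2 2 2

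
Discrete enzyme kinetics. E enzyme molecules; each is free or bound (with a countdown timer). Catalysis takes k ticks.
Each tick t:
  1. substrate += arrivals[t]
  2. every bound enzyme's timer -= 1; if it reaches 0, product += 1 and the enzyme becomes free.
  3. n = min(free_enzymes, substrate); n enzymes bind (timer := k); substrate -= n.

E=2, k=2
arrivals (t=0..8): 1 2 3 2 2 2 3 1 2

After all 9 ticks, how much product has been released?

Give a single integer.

Answer: 7

Derivation:
t=0: arr=1 -> substrate=0 bound=1 product=0
t=1: arr=2 -> substrate=1 bound=2 product=0
t=2: arr=3 -> substrate=3 bound=2 product=1
t=3: arr=2 -> substrate=4 bound=2 product=2
t=4: arr=2 -> substrate=5 bound=2 product=3
t=5: arr=2 -> substrate=6 bound=2 product=4
t=6: arr=3 -> substrate=8 bound=2 product=5
t=7: arr=1 -> substrate=8 bound=2 product=6
t=8: arr=2 -> substrate=9 bound=2 product=7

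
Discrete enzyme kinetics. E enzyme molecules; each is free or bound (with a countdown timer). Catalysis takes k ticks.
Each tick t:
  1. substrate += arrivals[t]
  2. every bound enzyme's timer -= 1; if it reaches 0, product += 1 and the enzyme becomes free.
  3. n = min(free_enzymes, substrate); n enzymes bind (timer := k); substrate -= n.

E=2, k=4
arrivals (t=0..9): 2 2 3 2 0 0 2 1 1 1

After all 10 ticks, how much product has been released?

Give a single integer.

Answer: 4

Derivation:
t=0: arr=2 -> substrate=0 bound=2 product=0
t=1: arr=2 -> substrate=2 bound=2 product=0
t=2: arr=3 -> substrate=5 bound=2 product=0
t=3: arr=2 -> substrate=7 bound=2 product=0
t=4: arr=0 -> substrate=5 bound=2 product=2
t=5: arr=0 -> substrate=5 bound=2 product=2
t=6: arr=2 -> substrate=7 bound=2 product=2
t=7: arr=1 -> substrate=8 bound=2 product=2
t=8: arr=1 -> substrate=7 bound=2 product=4
t=9: arr=1 -> substrate=8 bound=2 product=4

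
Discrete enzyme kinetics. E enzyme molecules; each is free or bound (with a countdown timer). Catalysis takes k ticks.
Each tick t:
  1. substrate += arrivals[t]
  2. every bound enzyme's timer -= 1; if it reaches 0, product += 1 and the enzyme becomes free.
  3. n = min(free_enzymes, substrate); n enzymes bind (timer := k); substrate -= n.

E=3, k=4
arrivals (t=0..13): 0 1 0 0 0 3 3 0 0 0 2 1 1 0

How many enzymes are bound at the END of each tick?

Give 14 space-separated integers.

Answer: 0 1 1 1 1 3 3 3 3 3 3 3 3 3

Derivation:
t=0: arr=0 -> substrate=0 bound=0 product=0
t=1: arr=1 -> substrate=0 bound=1 product=0
t=2: arr=0 -> substrate=0 bound=1 product=0
t=3: arr=0 -> substrate=0 bound=1 product=0
t=4: arr=0 -> substrate=0 bound=1 product=0
t=5: arr=3 -> substrate=0 bound=3 product=1
t=6: arr=3 -> substrate=3 bound=3 product=1
t=7: arr=0 -> substrate=3 bound=3 product=1
t=8: arr=0 -> substrate=3 bound=3 product=1
t=9: arr=0 -> substrate=0 bound=3 product=4
t=10: arr=2 -> substrate=2 bound=3 product=4
t=11: arr=1 -> substrate=3 bound=3 product=4
t=12: arr=1 -> substrate=4 bound=3 product=4
t=13: arr=0 -> substrate=1 bound=3 product=7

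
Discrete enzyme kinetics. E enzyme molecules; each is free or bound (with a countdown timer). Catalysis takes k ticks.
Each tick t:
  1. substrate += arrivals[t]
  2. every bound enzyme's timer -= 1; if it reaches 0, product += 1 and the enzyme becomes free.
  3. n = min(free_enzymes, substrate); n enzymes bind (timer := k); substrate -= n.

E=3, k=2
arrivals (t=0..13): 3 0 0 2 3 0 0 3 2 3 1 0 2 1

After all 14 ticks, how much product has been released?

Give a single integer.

Answer: 17

Derivation:
t=0: arr=3 -> substrate=0 bound=3 product=0
t=1: arr=0 -> substrate=0 bound=3 product=0
t=2: arr=0 -> substrate=0 bound=0 product=3
t=3: arr=2 -> substrate=0 bound=2 product=3
t=4: arr=3 -> substrate=2 bound=3 product=3
t=5: arr=0 -> substrate=0 bound=3 product=5
t=6: arr=0 -> substrate=0 bound=2 product=6
t=7: arr=3 -> substrate=0 bound=3 product=8
t=8: arr=2 -> substrate=2 bound=3 product=8
t=9: arr=3 -> substrate=2 bound=3 product=11
t=10: arr=1 -> substrate=3 bound=3 product=11
t=11: arr=0 -> substrate=0 bound=3 product=14
t=12: arr=2 -> substrate=2 bound=3 product=14
t=13: arr=1 -> substrate=0 bound=3 product=17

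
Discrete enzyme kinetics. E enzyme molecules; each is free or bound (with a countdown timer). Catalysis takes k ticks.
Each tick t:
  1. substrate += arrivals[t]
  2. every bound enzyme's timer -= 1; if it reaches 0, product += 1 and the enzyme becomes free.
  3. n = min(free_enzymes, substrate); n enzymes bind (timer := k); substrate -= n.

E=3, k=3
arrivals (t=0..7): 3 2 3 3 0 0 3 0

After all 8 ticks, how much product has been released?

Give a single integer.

t=0: arr=3 -> substrate=0 bound=3 product=0
t=1: arr=2 -> substrate=2 bound=3 product=0
t=2: arr=3 -> substrate=5 bound=3 product=0
t=3: arr=3 -> substrate=5 bound=3 product=3
t=4: arr=0 -> substrate=5 bound=3 product=3
t=5: arr=0 -> substrate=5 bound=3 product=3
t=6: arr=3 -> substrate=5 bound=3 product=6
t=7: arr=0 -> substrate=5 bound=3 product=6

Answer: 6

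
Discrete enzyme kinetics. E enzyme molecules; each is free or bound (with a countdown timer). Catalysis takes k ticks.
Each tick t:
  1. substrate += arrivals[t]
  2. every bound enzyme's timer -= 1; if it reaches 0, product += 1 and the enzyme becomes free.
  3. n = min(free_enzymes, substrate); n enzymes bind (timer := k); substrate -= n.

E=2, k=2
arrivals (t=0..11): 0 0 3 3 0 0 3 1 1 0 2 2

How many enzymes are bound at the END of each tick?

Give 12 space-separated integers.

Answer: 0 0 2 2 2 2 2 2 2 2 2 2

Derivation:
t=0: arr=0 -> substrate=0 bound=0 product=0
t=1: arr=0 -> substrate=0 bound=0 product=0
t=2: arr=3 -> substrate=1 bound=2 product=0
t=3: arr=3 -> substrate=4 bound=2 product=0
t=4: arr=0 -> substrate=2 bound=2 product=2
t=5: arr=0 -> substrate=2 bound=2 product=2
t=6: arr=3 -> substrate=3 bound=2 product=4
t=7: arr=1 -> substrate=4 bound=2 product=4
t=8: arr=1 -> substrate=3 bound=2 product=6
t=9: arr=0 -> substrate=3 bound=2 product=6
t=10: arr=2 -> substrate=3 bound=2 product=8
t=11: arr=2 -> substrate=5 bound=2 product=8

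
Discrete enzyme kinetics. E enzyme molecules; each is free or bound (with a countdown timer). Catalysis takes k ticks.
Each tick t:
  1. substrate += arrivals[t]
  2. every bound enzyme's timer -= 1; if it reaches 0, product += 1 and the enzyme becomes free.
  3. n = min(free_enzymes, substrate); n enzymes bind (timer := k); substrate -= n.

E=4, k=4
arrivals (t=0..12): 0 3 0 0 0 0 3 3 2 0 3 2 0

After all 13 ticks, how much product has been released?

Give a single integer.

Answer: 7

Derivation:
t=0: arr=0 -> substrate=0 bound=0 product=0
t=1: arr=3 -> substrate=0 bound=3 product=0
t=2: arr=0 -> substrate=0 bound=3 product=0
t=3: arr=0 -> substrate=0 bound=3 product=0
t=4: arr=0 -> substrate=0 bound=3 product=0
t=5: arr=0 -> substrate=0 bound=0 product=3
t=6: arr=3 -> substrate=0 bound=3 product=3
t=7: arr=3 -> substrate=2 bound=4 product=3
t=8: arr=2 -> substrate=4 bound=4 product=3
t=9: arr=0 -> substrate=4 bound=4 product=3
t=10: arr=3 -> substrate=4 bound=4 product=6
t=11: arr=2 -> substrate=5 bound=4 product=7
t=12: arr=0 -> substrate=5 bound=4 product=7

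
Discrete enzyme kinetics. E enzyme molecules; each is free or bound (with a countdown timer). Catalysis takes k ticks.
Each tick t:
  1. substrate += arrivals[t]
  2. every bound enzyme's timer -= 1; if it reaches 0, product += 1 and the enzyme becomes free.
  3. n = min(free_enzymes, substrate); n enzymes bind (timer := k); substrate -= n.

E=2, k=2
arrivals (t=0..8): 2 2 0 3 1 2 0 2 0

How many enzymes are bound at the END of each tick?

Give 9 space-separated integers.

t=0: arr=2 -> substrate=0 bound=2 product=0
t=1: arr=2 -> substrate=2 bound=2 product=0
t=2: arr=0 -> substrate=0 bound=2 product=2
t=3: arr=3 -> substrate=3 bound=2 product=2
t=4: arr=1 -> substrate=2 bound=2 product=4
t=5: arr=2 -> substrate=4 bound=2 product=4
t=6: arr=0 -> substrate=2 bound=2 product=6
t=7: arr=2 -> substrate=4 bound=2 product=6
t=8: arr=0 -> substrate=2 bound=2 product=8

Answer: 2 2 2 2 2 2 2 2 2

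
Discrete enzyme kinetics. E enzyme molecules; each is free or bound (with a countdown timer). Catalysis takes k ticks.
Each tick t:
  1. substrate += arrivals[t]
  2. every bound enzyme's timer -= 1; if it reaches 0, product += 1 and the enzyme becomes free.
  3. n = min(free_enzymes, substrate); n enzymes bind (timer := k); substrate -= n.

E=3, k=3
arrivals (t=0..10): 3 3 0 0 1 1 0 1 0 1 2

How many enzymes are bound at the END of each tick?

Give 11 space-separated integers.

Answer: 3 3 3 3 3 3 2 3 3 2 3

Derivation:
t=0: arr=3 -> substrate=0 bound=3 product=0
t=1: arr=3 -> substrate=3 bound=3 product=0
t=2: arr=0 -> substrate=3 bound=3 product=0
t=3: arr=0 -> substrate=0 bound=3 product=3
t=4: arr=1 -> substrate=1 bound=3 product=3
t=5: arr=1 -> substrate=2 bound=3 product=3
t=6: arr=0 -> substrate=0 bound=2 product=6
t=7: arr=1 -> substrate=0 bound=3 product=6
t=8: arr=0 -> substrate=0 bound=3 product=6
t=9: arr=1 -> substrate=0 bound=2 product=8
t=10: arr=2 -> substrate=0 bound=3 product=9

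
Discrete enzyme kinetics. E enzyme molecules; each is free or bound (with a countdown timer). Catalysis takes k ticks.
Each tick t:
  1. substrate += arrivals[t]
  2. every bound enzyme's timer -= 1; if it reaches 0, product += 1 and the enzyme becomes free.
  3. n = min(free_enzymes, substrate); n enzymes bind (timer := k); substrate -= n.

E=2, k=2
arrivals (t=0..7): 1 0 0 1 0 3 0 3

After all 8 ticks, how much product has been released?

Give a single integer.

t=0: arr=1 -> substrate=0 bound=1 product=0
t=1: arr=0 -> substrate=0 bound=1 product=0
t=2: arr=0 -> substrate=0 bound=0 product=1
t=3: arr=1 -> substrate=0 bound=1 product=1
t=4: arr=0 -> substrate=0 bound=1 product=1
t=5: arr=3 -> substrate=1 bound=2 product=2
t=6: arr=0 -> substrate=1 bound=2 product=2
t=7: arr=3 -> substrate=2 bound=2 product=4

Answer: 4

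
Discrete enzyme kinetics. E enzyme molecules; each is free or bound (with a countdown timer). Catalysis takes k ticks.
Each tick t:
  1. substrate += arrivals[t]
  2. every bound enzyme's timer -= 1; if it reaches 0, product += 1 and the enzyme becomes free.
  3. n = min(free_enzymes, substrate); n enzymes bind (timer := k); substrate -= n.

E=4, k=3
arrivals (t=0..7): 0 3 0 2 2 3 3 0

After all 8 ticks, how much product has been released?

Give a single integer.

t=0: arr=0 -> substrate=0 bound=0 product=0
t=1: arr=3 -> substrate=0 bound=3 product=0
t=2: arr=0 -> substrate=0 bound=3 product=0
t=3: arr=2 -> substrate=1 bound=4 product=0
t=4: arr=2 -> substrate=0 bound=4 product=3
t=5: arr=3 -> substrate=3 bound=4 product=3
t=6: arr=3 -> substrate=5 bound=4 product=4
t=7: arr=0 -> substrate=2 bound=4 product=7

Answer: 7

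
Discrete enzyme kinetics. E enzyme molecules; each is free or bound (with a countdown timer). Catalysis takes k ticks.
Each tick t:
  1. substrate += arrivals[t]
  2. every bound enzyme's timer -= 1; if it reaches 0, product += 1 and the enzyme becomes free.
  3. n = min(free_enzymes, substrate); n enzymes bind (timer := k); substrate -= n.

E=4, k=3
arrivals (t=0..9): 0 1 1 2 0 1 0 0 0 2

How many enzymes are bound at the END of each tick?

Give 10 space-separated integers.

t=0: arr=0 -> substrate=0 bound=0 product=0
t=1: arr=1 -> substrate=0 bound=1 product=0
t=2: arr=1 -> substrate=0 bound=2 product=0
t=3: arr=2 -> substrate=0 bound=4 product=0
t=4: arr=0 -> substrate=0 bound=3 product=1
t=5: arr=1 -> substrate=0 bound=3 product=2
t=6: arr=0 -> substrate=0 bound=1 product=4
t=7: arr=0 -> substrate=0 bound=1 product=4
t=8: arr=0 -> substrate=0 bound=0 product=5
t=9: arr=2 -> substrate=0 bound=2 product=5

Answer: 0 1 2 4 3 3 1 1 0 2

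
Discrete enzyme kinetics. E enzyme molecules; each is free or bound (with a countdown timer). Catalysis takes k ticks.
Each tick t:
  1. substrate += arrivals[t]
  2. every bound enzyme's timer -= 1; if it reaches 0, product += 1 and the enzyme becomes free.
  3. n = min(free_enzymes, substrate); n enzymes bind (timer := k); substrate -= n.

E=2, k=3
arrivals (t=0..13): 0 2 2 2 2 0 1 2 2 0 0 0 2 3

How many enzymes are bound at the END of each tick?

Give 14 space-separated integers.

t=0: arr=0 -> substrate=0 bound=0 product=0
t=1: arr=2 -> substrate=0 bound=2 product=0
t=2: arr=2 -> substrate=2 bound=2 product=0
t=3: arr=2 -> substrate=4 bound=2 product=0
t=4: arr=2 -> substrate=4 bound=2 product=2
t=5: arr=0 -> substrate=4 bound=2 product=2
t=6: arr=1 -> substrate=5 bound=2 product=2
t=7: arr=2 -> substrate=5 bound=2 product=4
t=8: arr=2 -> substrate=7 bound=2 product=4
t=9: arr=0 -> substrate=7 bound=2 product=4
t=10: arr=0 -> substrate=5 bound=2 product=6
t=11: arr=0 -> substrate=5 bound=2 product=6
t=12: arr=2 -> substrate=7 bound=2 product=6
t=13: arr=3 -> substrate=8 bound=2 product=8

Answer: 0 2 2 2 2 2 2 2 2 2 2 2 2 2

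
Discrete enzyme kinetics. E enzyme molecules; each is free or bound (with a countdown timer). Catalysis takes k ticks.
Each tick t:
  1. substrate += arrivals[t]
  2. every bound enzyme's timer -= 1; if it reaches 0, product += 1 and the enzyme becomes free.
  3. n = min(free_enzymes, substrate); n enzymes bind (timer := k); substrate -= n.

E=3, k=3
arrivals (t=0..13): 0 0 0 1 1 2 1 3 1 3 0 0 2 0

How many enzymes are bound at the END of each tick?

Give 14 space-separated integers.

Answer: 0 0 0 1 2 3 3 3 3 3 3 3 3 3

Derivation:
t=0: arr=0 -> substrate=0 bound=0 product=0
t=1: arr=0 -> substrate=0 bound=0 product=0
t=2: arr=0 -> substrate=0 bound=0 product=0
t=3: arr=1 -> substrate=0 bound=1 product=0
t=4: arr=1 -> substrate=0 bound=2 product=0
t=5: arr=2 -> substrate=1 bound=3 product=0
t=6: arr=1 -> substrate=1 bound=3 product=1
t=7: arr=3 -> substrate=3 bound=3 product=2
t=8: arr=1 -> substrate=3 bound=3 product=3
t=9: arr=3 -> substrate=5 bound=3 product=4
t=10: arr=0 -> substrate=4 bound=3 product=5
t=11: arr=0 -> substrate=3 bound=3 product=6
t=12: arr=2 -> substrate=4 bound=3 product=7
t=13: arr=0 -> substrate=3 bound=3 product=8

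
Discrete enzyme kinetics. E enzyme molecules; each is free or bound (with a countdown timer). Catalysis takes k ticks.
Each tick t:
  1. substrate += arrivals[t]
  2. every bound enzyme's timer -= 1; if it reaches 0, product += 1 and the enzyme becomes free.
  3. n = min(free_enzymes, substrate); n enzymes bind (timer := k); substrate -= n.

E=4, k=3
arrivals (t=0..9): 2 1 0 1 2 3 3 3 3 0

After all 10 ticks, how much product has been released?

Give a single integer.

t=0: arr=2 -> substrate=0 bound=2 product=0
t=1: arr=1 -> substrate=0 bound=3 product=0
t=2: arr=0 -> substrate=0 bound=3 product=0
t=3: arr=1 -> substrate=0 bound=2 product=2
t=4: arr=2 -> substrate=0 bound=3 product=3
t=5: arr=3 -> substrate=2 bound=4 product=3
t=6: arr=3 -> substrate=4 bound=4 product=4
t=7: arr=3 -> substrate=5 bound=4 product=6
t=8: arr=3 -> substrate=7 bound=4 product=7
t=9: arr=0 -> substrate=6 bound=4 product=8

Answer: 8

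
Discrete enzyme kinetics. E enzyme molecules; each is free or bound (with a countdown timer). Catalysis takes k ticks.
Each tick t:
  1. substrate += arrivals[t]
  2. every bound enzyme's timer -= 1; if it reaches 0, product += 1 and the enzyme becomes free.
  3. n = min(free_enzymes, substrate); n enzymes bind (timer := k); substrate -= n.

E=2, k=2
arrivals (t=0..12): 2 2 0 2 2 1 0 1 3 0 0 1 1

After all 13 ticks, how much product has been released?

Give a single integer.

t=0: arr=2 -> substrate=0 bound=2 product=0
t=1: arr=2 -> substrate=2 bound=2 product=0
t=2: arr=0 -> substrate=0 bound=2 product=2
t=3: arr=2 -> substrate=2 bound=2 product=2
t=4: arr=2 -> substrate=2 bound=2 product=4
t=5: arr=1 -> substrate=3 bound=2 product=4
t=6: arr=0 -> substrate=1 bound=2 product=6
t=7: arr=1 -> substrate=2 bound=2 product=6
t=8: arr=3 -> substrate=3 bound=2 product=8
t=9: arr=0 -> substrate=3 bound=2 product=8
t=10: arr=0 -> substrate=1 bound=2 product=10
t=11: arr=1 -> substrate=2 bound=2 product=10
t=12: arr=1 -> substrate=1 bound=2 product=12

Answer: 12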